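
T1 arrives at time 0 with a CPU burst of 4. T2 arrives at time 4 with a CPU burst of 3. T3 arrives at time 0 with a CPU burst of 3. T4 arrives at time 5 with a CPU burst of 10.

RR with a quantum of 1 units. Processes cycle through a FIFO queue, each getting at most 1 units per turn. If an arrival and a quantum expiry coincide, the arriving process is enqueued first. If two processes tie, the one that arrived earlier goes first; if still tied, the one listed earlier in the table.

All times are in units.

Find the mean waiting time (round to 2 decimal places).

4.75

Gantt: | T1 0-1 | T3 1-2 | T1 2-3 | T3 3-4 | T1 4-5 | T2 5-6 | T3 6-7 | T4 7-8 | T1 8-9 | T2 9-10 | T4 10-11 | T2 11-12 | T4 12-20 |
Completion: T1=9  T2=12  T3=7  T4=20
Turnaround (C−A): T1=9  T2=8  T3=7  T4=15
Waiting times: T1=5, T2=5, T3=4, T4=5
Average waiting = (5+5+4+5) / 4 = 19/4 = 4.75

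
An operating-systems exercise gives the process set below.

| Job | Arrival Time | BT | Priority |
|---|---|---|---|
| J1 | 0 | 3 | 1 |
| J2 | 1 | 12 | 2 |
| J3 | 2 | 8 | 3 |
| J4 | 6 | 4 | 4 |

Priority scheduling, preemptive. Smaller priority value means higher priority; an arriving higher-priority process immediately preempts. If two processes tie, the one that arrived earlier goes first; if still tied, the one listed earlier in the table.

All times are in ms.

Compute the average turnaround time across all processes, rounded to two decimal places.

Gantt: | J1 0-3 | J2 3-15 | J3 15-23 | J4 23-27 |
Completion: J1=3  J2=15  J3=23  J4=27
Turnaround times: J1=3, J2=14, J3=21, J4=21
Average turnaround = (3+14+21+21) / 4 = 59/4 = 14.75

14.75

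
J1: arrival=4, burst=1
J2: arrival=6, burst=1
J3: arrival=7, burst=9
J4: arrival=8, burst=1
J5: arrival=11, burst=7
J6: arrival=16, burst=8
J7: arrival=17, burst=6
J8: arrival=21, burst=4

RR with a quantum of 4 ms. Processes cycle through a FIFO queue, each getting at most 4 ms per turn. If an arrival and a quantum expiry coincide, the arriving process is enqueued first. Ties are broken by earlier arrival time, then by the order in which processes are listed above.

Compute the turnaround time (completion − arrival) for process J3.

Schedule: | idle 0-4 | J1 4-5 | idle 5-6 | J2 6-7 | J3 7-11 | J4 11-12 | J5 12-16 | J3 16-20 | J6 20-24 | J5 24-27 | J7 27-31 | J3 31-32 | J8 32-36 | J6 36-40 | J7 40-42 |
Completion: J1=5  J2=7  J3=32  J4=12  J5=27  J6=40  J7=42  J8=36
Turnaround(J3) = completion − arrival = 32 − 7 = 25

25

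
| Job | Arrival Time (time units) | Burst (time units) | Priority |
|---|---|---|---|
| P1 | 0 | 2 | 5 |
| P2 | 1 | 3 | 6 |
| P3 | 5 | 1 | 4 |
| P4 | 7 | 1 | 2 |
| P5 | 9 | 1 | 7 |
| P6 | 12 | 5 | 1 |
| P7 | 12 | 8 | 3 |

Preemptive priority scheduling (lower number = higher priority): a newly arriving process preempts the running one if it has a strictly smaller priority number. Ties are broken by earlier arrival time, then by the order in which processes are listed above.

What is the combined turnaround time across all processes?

27

Schedule: | P1 0-2 | P2 2-5 | P3 5-6 | idle 6-7 | P4 7-8 | idle 8-9 | P5 9-10 | idle 10-12 | P6 12-17 | P7 17-25 |
Completion: P1=2  P2=5  P3=6  P4=8  P5=10  P6=17  P7=25
Turnaround (C−A): P1=2  P2=4  P3=1  P4=1  P5=1  P6=5  P7=13
Turnaround = completion − arrival: P1=2, P2=4, P3=1, P4=1, P5=1, P6=5, P7=13
Total turnaround = 2 + 4 + 1 + 1 + 1 + 5 + 13 = 27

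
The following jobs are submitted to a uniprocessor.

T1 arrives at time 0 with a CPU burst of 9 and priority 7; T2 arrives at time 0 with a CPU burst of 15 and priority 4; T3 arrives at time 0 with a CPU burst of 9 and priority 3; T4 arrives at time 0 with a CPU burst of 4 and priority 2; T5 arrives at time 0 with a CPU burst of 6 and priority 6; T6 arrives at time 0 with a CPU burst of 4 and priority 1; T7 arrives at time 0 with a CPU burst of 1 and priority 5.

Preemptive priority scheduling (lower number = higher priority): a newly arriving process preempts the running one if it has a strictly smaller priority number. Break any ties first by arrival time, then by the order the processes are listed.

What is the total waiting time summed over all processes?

Gantt: | T6 0-4 | T4 4-8 | T3 8-17 | T2 17-32 | T7 32-33 | T5 33-39 | T1 39-48 |
Completion: T1=48  T2=32  T3=17  T4=8  T5=39  T6=4  T7=33
Waiting = turnaround − burst: T1=39, T2=17, T3=8, T4=4, T5=33, T6=0, T7=32
Total waiting = 39 + 17 + 8 + 4 + 33 + 0 + 32 = 133

133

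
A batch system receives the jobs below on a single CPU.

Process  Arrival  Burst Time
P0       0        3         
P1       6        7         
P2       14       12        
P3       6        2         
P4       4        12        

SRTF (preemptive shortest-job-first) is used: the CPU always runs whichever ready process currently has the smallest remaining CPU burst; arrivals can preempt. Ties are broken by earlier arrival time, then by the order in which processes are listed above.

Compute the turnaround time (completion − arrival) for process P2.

Timeline: | P0 0-3 | idle 3-4 | P4 4-6 | P3 6-8 | P1 8-15 | P4 15-25 | P2 25-37 |
Completion: P0=3  P1=15  P2=37  P3=8  P4=25
Turnaround (C−A): P0=3  P1=9  P2=23  P3=2  P4=21
Turnaround(P2) = completion − arrival = 37 − 14 = 23

23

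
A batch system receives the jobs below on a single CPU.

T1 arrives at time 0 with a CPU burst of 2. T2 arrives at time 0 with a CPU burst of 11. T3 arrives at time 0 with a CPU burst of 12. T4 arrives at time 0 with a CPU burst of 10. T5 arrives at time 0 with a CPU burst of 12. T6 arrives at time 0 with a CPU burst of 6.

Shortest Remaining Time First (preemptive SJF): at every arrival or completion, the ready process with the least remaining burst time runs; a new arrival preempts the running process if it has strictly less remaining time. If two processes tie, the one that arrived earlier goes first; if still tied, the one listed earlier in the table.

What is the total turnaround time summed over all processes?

Timeline: | T1 0-2 | T6 2-8 | T4 8-18 | T2 18-29 | T3 29-41 | T5 41-53 |
Completion: T1=2  T2=29  T3=41  T4=18  T5=53  T6=8
Turnaround (C−A): T1=2  T2=29  T3=41  T4=18  T5=53  T6=8
Turnaround = completion − arrival: T1=2, T2=29, T3=41, T4=18, T5=53, T6=8
Total turnaround = 2 + 29 + 41 + 18 + 53 + 8 = 151

151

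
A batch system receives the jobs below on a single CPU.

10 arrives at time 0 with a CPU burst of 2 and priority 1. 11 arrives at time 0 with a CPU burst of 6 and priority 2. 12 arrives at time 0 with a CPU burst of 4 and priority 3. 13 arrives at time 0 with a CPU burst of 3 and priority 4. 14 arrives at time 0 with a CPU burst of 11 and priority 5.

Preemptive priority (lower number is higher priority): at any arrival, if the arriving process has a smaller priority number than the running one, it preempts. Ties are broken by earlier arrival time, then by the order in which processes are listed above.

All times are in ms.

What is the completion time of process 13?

Gantt: | 10 0-2 | 11 2-8 | 12 8-12 | 13 12-15 | 14 15-26 |
Completion: 10=2  11=8  12=12  13=15  14=26
Turnaround (C−A): 10=2  11=8  12=12  13=15  14=26

15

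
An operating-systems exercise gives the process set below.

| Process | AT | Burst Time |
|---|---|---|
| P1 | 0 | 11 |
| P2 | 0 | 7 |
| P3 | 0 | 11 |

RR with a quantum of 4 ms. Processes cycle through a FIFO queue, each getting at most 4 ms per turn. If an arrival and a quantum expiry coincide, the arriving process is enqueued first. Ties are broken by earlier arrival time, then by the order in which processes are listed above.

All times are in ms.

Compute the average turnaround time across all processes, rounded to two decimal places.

24.67

Schedule: | P1 0-4 | P2 4-8 | P3 8-12 | P1 12-16 | P2 16-19 | P3 19-23 | P1 23-26 | P3 26-29 |
Completion: P1=26  P2=19  P3=29
Turnaround times: P1=26, P2=19, P3=29
Average turnaround = (26+19+29) / 3 = 74/3 = 24.67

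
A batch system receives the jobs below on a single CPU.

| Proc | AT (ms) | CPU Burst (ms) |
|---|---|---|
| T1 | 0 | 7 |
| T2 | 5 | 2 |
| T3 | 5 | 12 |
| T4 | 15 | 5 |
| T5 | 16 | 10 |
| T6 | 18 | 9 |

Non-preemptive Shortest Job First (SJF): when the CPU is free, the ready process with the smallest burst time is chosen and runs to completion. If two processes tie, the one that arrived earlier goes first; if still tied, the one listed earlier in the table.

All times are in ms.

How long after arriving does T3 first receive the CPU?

Gantt: | T1 0-7 | T2 7-9 | T3 9-21 | T4 21-26 | T6 26-35 | T5 35-45 |
Completion: T1=7  T2=9  T3=21  T4=26  T5=45  T6=35
Turnaround (C−A): T1=7  T2=4  T3=16  T4=11  T5=29  T6=17
Response(T3) = first start − arrival = 9 − 5 = 4

4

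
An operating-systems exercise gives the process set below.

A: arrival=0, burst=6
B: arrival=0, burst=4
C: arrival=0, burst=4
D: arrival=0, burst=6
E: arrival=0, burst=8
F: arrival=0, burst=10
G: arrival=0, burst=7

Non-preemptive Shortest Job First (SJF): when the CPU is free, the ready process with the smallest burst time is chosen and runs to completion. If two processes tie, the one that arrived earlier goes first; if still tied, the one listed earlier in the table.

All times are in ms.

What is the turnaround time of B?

Schedule: | B 0-4 | C 4-8 | A 8-14 | D 14-20 | G 20-27 | E 27-35 | F 35-45 |
Completion: A=14  B=4  C=8  D=20  E=35  F=45  G=27
Turnaround (C−A): A=14  B=4  C=8  D=20  E=35  F=45  G=27
Turnaround(B) = completion − arrival = 4 − 0 = 4

4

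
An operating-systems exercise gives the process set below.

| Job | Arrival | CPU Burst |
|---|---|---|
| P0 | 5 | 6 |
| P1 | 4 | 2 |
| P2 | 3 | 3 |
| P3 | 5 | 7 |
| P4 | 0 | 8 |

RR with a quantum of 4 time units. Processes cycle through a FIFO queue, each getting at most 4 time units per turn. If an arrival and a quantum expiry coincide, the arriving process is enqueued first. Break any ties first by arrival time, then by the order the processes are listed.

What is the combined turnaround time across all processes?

61

Schedule: | P4 0-4 | P2 4-7 | P1 7-9 | P4 9-13 | P0 13-17 | P3 17-21 | P0 21-23 | P3 23-26 |
Completion: P0=23  P1=9  P2=7  P3=26  P4=13
Turnaround (C−A): P0=18  P1=5  P2=4  P3=21  P4=13
Turnaround = completion − arrival: P0=18, P1=5, P2=4, P3=21, P4=13
Total turnaround = 18 + 5 + 4 + 21 + 13 = 61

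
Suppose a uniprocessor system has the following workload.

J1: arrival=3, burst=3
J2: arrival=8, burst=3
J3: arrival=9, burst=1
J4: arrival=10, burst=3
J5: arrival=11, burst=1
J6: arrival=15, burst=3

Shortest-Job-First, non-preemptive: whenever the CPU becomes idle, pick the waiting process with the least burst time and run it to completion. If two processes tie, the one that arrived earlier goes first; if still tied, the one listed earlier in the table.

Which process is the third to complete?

Gantt: | idle 0-3 | J1 3-6 | idle 6-8 | J2 8-11 | J3 11-12 | J5 12-13 | J4 13-16 | J6 16-19 |
Completion: J1=6  J2=11  J3=12  J4=16  J5=13  J6=19
Finish order: J1 → J2 → J3 → J5 → J4 → J6

J3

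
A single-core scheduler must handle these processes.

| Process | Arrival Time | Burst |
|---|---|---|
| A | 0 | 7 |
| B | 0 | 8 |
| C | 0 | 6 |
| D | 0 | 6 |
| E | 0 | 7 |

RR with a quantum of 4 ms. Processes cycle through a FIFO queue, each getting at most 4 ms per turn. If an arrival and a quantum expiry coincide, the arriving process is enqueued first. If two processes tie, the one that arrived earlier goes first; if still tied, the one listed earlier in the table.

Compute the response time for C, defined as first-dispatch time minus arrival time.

Schedule: | A 0-4 | B 4-8 | C 8-12 | D 12-16 | E 16-20 | A 20-23 | B 23-27 | C 27-29 | D 29-31 | E 31-34 |
Completion: A=23  B=27  C=29  D=31  E=34
Turnaround (C−A): A=23  B=27  C=29  D=31  E=34
Response(C) = first start − arrival = 8 − 0 = 8

8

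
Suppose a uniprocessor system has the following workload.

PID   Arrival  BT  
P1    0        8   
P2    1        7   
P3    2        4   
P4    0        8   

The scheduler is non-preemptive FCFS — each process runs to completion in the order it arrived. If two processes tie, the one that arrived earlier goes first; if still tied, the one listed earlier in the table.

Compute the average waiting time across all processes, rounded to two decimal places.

11.00

Schedule: | P1 0-8 | P4 8-16 | P2 16-23 | P3 23-27 |
Completion: P1=8  P2=23  P3=27  P4=16
Waiting times: P1=0, P2=15, P3=21, P4=8
Average waiting = (0+15+21+8) / 4 = 44/4 = 11.00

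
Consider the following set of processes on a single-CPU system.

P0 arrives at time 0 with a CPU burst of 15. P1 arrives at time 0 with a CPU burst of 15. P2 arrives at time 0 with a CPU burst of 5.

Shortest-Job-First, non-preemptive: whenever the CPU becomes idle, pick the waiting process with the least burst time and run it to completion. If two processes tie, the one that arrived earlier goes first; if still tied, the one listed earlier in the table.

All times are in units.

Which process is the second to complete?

Timeline: | P2 0-5 | P0 5-20 | P1 20-35 |
Completion: P0=20  P1=35  P2=5
Turnaround (C−A): P0=20  P1=35  P2=5
Finish order: P2 → P0 → P1

P0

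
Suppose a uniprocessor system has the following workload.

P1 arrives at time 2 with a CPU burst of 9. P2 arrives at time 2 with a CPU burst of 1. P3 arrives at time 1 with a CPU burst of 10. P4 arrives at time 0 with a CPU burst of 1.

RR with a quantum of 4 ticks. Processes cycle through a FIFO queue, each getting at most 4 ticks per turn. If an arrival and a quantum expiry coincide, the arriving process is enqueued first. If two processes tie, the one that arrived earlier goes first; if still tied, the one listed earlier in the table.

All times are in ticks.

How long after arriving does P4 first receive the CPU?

0

Timeline: | P4 0-1 | P3 1-5 | P1 5-9 | P2 9-10 | P3 10-14 | P1 14-18 | P3 18-20 | P1 20-21 |
Completion: P1=21  P2=10  P3=20  P4=1
Response(P4) = first start − arrival = 0 − 0 = 0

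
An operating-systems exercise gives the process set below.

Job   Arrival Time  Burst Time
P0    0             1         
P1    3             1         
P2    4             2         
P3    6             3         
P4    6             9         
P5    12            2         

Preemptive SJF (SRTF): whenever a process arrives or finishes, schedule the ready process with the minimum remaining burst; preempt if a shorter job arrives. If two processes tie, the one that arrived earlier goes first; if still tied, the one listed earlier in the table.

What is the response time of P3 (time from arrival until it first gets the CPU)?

Schedule: | P0 0-1 | idle 1-3 | P1 3-4 | P2 4-6 | P3 6-9 | P4 9-12 | P5 12-14 | P4 14-20 |
Completion: P0=1  P1=4  P2=6  P3=9  P4=20  P5=14
Response(P3) = first start − arrival = 6 − 6 = 0

0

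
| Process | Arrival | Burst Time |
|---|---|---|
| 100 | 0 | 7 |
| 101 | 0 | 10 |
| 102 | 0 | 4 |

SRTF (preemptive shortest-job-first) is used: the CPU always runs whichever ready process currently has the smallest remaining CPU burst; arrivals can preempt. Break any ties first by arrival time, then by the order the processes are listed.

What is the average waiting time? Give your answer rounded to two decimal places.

Timeline: | 102 0-4 | 100 4-11 | 101 11-21 |
Completion: 100=11  101=21  102=4
Turnaround (C−A): 100=11  101=21  102=4
Waiting times: 100=4, 101=11, 102=0
Average waiting = (4+11+0) / 3 = 15/3 = 5.00

5.00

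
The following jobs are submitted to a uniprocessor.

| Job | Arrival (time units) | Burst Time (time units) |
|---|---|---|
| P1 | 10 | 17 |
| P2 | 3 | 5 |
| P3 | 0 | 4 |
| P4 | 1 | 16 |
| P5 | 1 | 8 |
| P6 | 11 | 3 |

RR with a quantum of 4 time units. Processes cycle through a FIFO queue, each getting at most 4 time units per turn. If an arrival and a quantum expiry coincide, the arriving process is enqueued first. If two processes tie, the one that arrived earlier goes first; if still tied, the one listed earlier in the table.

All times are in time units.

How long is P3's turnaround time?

Schedule: | P3 0-4 | P4 4-8 | P5 8-12 | P2 12-16 | P4 16-20 | P1 20-24 | P6 24-27 | P5 27-31 | P2 31-32 | P4 32-36 | P1 36-40 | P4 40-44 | P1 44-53 |
Completion: P1=53  P2=32  P3=4  P4=44  P5=31  P6=27
Turnaround (C−A): P1=43  P2=29  P3=4  P4=43  P5=30  P6=16
Turnaround(P3) = completion − arrival = 4 − 0 = 4

4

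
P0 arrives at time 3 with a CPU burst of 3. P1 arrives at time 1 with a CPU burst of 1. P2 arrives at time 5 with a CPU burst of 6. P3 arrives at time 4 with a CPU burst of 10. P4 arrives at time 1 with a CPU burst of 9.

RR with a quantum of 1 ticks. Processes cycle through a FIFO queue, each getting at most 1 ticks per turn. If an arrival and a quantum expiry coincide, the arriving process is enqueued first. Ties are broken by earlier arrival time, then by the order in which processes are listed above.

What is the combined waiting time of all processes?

51

Timeline: | idle 0-1 | P1 1-2 | P4 2-3 | P0 3-4 | P4 4-5 | P3 5-6 | P0 6-7 | P2 7-8 | P4 8-9 | P3 9-10 | P0 10-11 | P2 11-12 | P4 12-13 | P3 13-14 | P2 14-15 | P4 15-16 | P3 16-17 | P2 17-18 | P4 18-19 | P3 19-20 | P2 20-21 | P4 21-22 | P3 22-23 | P2 23-24 | P4 24-25 | P3 25-26 | P4 26-27 | P3 27-30 |
Completion: P0=11  P1=2  P2=24  P3=30  P4=27
Turnaround (C−A): P0=8  P1=1  P2=19  P3=26  P4=26
Waiting = turnaround − burst: P0=5, P1=0, P2=13, P3=16, P4=17
Total waiting = 5 + 0 + 13 + 16 + 17 = 51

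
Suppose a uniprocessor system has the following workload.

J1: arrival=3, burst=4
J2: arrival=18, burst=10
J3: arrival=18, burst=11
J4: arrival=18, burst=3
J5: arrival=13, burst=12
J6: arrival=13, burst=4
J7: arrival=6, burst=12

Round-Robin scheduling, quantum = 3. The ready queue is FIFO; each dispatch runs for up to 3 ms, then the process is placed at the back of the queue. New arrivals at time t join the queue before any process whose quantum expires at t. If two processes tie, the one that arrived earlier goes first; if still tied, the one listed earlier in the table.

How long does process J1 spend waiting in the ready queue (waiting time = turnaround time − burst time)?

Timeline: | idle 0-3 | J1 3-6 | J7 6-9 | J1 9-10 | J7 10-13 | J5 13-16 | J6 16-19 | J7 19-22 | J5 22-25 | J2 25-28 | J3 28-31 | J4 31-34 | J6 34-35 | J7 35-38 | J5 38-41 | J2 41-44 | J3 44-47 | J5 47-50 | J2 50-53 | J3 53-56 | J2 56-57 | J3 57-59 |
Completion: J1=10  J2=57  J3=59  J4=34  J5=50  J6=35  J7=38
Waiting(J1) = turnaround − burst = 7 − 4 = 3

3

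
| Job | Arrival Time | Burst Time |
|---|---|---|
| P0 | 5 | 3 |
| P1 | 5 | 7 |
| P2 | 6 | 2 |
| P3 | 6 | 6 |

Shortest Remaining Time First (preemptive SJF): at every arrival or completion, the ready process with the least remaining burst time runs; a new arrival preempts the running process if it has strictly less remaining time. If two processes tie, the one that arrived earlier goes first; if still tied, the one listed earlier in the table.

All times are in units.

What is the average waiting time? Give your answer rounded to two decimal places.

Gantt: | idle 0-5 | P0 5-8 | P2 8-10 | P3 10-16 | P1 16-23 |
Completion: P0=8  P1=23  P2=10  P3=16
Turnaround (C−A): P0=3  P1=18  P2=4  P3=10
Waiting times: P0=0, P1=11, P2=2, P3=4
Average waiting = (0+11+2+4) / 4 = 17/4 = 4.25

4.25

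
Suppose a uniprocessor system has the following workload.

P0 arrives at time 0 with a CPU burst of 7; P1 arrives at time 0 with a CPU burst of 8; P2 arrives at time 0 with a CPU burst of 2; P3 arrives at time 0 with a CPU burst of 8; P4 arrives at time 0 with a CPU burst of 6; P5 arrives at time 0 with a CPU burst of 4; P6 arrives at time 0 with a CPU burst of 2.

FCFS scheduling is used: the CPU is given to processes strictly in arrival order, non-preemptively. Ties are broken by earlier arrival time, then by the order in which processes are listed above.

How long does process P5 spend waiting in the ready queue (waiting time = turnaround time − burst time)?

Timeline: | P0 0-7 | P1 7-15 | P2 15-17 | P3 17-25 | P4 25-31 | P5 31-35 | P6 35-37 |
Completion: P0=7  P1=15  P2=17  P3=25  P4=31  P5=35  P6=37
Turnaround (C−A): P0=7  P1=15  P2=17  P3=25  P4=31  P5=35  P6=37
Waiting(P5) = turnaround − burst = 35 − 4 = 31

31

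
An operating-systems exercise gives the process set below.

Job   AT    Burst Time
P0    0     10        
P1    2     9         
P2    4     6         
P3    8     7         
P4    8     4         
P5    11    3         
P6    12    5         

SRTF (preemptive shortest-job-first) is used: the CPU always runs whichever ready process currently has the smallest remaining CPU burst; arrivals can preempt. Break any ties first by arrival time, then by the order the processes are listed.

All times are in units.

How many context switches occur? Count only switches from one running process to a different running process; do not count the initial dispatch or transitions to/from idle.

6

Gantt: | P0 0-10 | P4 10-14 | P5 14-17 | P6 17-22 | P2 22-28 | P3 28-35 | P1 35-44 |
Completion: P0=10  P1=44  P2=28  P3=35  P4=14  P5=17  P6=22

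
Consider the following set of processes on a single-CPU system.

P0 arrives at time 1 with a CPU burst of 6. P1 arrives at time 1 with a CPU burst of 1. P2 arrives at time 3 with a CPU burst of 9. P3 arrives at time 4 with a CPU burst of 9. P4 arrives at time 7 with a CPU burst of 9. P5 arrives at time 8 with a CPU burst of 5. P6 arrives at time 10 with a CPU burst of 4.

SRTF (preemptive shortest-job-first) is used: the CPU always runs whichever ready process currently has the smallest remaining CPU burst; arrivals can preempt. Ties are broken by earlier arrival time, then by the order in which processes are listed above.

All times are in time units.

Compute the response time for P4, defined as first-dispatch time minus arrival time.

28

Schedule: | idle 0-1 | P1 1-2 | P0 2-8 | P5 8-13 | P6 13-17 | P2 17-26 | P3 26-35 | P4 35-44 |
Completion: P0=8  P1=2  P2=26  P3=35  P4=44  P5=13  P6=17
Response(P4) = first start − arrival = 35 − 7 = 28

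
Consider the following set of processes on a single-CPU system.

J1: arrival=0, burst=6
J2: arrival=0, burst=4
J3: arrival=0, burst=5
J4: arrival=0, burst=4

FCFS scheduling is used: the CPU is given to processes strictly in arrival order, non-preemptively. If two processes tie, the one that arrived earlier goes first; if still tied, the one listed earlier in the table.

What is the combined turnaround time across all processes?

Schedule: | J1 0-6 | J2 6-10 | J3 10-15 | J4 15-19 |
Completion: J1=6  J2=10  J3=15  J4=19
Turnaround = completion − arrival: J1=6, J2=10, J3=15, J4=19
Total turnaround = 6 + 10 + 15 + 19 = 50

50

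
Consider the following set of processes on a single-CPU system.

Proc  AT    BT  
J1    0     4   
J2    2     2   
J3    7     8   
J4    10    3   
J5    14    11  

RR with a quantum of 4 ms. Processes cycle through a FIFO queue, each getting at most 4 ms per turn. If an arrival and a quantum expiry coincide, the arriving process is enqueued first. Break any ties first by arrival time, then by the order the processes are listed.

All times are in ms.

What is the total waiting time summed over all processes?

10

Gantt: | J1 0-4 | J2 4-6 | idle 6-7 | J3 7-11 | J4 11-14 | J3 14-18 | J5 18-29 |
Completion: J1=4  J2=6  J3=18  J4=14  J5=29
Waiting = turnaround − burst: J1=0, J2=2, J3=3, J4=1, J5=4
Total waiting = 0 + 2 + 3 + 1 + 4 = 10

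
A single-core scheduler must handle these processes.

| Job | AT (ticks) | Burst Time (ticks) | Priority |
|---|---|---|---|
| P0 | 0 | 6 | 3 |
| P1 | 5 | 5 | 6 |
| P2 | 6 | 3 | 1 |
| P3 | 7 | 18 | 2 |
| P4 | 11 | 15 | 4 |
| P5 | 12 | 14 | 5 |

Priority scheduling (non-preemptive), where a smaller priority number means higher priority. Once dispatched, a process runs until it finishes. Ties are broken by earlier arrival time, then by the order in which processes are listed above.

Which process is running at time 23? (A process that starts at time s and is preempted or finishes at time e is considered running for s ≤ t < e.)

P3

Timeline: | P0 0-6 | P2 6-9 | P3 9-27 | P4 27-42 | P5 42-56 | P1 56-61 |
Completion: P0=6  P1=61  P2=9  P3=27  P4=42  P5=56
Turnaround (C−A): P0=6  P1=56  P2=3  P3=20  P4=31  P5=44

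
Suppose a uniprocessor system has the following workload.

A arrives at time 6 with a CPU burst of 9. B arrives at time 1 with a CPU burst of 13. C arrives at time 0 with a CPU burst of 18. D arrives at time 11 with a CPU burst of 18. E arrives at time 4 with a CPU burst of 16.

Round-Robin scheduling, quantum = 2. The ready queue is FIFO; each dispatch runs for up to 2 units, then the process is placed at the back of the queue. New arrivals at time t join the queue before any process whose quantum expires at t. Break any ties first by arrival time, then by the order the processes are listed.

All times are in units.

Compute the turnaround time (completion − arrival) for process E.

Schedule: | C 0-2 | B 2-4 | C 4-6 | E 6-8 | B 8-10 | A 10-12 | C 12-14 | E 14-16 | B 16-18 | D 18-20 | A 20-22 | C 22-24 | E 24-26 | B 26-28 | D 28-30 | A 30-32 | C 32-34 | E 34-36 | B 36-38 | D 38-40 | A 40-42 | C 42-44 | E 44-46 | B 46-48 | D 48-50 | A 50-51 | C 51-53 | E 53-55 | B 55-56 | D 56-58 | C 58-60 | E 60-62 | D 62-64 | C 64-66 | E 66-68 | D 68-74 |
Completion: A=51  B=56  C=66  D=74  E=68
Turnaround (C−A): A=45  B=55  C=66  D=63  E=64
Turnaround(E) = completion − arrival = 68 − 4 = 64

64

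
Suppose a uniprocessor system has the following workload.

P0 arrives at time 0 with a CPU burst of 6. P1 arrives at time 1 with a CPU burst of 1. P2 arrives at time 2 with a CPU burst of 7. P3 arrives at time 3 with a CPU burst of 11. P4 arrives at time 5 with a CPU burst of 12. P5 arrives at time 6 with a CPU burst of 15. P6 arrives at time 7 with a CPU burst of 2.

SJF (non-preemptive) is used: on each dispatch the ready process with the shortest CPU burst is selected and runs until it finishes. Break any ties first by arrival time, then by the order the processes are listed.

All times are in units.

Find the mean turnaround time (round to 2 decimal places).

19.14

Gantt: | P0 0-6 | P1 6-7 | P6 7-9 | P2 9-16 | P3 16-27 | P4 27-39 | P5 39-54 |
Completion: P0=6  P1=7  P2=16  P3=27  P4=39  P5=54  P6=9
Turnaround (C−A): P0=6  P1=6  P2=14  P3=24  P4=34  P5=48  P6=2
Turnaround times: P0=6, P1=6, P2=14, P3=24, P4=34, P5=48, P6=2
Average turnaround = (6+6+14+24+34+48+2) / 7 = 134/7 = 19.14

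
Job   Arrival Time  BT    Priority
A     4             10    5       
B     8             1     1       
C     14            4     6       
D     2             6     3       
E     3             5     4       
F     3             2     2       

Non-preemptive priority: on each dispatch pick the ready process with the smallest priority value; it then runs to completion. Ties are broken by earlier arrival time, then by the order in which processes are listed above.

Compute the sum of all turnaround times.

Schedule: | idle 0-2 | D 2-8 | B 8-9 | F 9-11 | E 11-16 | A 16-26 | C 26-30 |
Completion: A=26  B=9  C=30  D=8  E=16  F=11
Turnaround = completion − arrival: A=22, B=1, C=16, D=6, E=13, F=8
Total turnaround = 22 + 1 + 16 + 6 + 13 + 8 = 66

66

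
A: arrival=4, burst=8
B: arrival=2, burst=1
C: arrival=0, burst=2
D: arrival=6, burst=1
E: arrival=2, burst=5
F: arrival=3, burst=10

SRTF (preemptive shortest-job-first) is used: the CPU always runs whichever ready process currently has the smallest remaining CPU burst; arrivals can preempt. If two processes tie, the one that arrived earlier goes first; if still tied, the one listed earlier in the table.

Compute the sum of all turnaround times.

48

Schedule: | C 0-2 | B 2-3 | E 3-6 | D 6-7 | E 7-9 | A 9-17 | F 17-27 |
Completion: A=17  B=3  C=2  D=7  E=9  F=27
Turnaround (C−A): A=13  B=1  C=2  D=1  E=7  F=24
Turnaround = completion − arrival: A=13, B=1, C=2, D=1, E=7, F=24
Total turnaround = 13 + 1 + 2 + 1 + 7 + 24 = 48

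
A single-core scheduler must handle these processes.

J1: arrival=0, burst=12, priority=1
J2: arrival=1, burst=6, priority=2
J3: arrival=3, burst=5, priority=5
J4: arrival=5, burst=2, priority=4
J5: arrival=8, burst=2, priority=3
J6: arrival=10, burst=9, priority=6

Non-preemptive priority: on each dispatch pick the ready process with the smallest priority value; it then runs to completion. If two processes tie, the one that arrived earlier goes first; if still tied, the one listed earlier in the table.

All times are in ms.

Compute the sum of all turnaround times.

Gantt: | J1 0-12 | J2 12-18 | J5 18-20 | J4 20-22 | J3 22-27 | J6 27-36 |
Completion: J1=12  J2=18  J3=27  J4=22  J5=20  J6=36
Turnaround = completion − arrival: J1=12, J2=17, J3=24, J4=17, J5=12, J6=26
Total turnaround = 12 + 17 + 24 + 17 + 12 + 26 = 108

108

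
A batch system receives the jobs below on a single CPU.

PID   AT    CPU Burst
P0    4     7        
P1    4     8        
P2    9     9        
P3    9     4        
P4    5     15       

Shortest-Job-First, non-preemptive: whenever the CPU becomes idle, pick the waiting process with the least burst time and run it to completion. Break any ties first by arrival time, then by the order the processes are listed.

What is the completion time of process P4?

Schedule: | idle 0-4 | P0 4-11 | P3 11-15 | P1 15-23 | P2 23-32 | P4 32-47 |
Completion: P0=11  P1=23  P2=32  P3=15  P4=47
Turnaround (C−A): P0=7  P1=19  P2=23  P3=6  P4=42

47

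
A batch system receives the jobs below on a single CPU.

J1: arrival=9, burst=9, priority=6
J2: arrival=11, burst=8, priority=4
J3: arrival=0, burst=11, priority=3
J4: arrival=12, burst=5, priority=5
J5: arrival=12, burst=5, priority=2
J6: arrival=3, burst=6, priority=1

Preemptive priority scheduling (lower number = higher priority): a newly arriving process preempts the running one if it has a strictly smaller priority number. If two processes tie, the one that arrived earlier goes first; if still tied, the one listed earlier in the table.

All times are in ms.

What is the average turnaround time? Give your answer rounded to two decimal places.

Schedule: | J3 0-3 | J6 3-9 | J3 9-12 | J5 12-17 | J3 17-22 | J2 22-30 | J4 30-35 | J1 35-44 |
Completion: J1=44  J2=30  J3=22  J4=35  J5=17  J6=9
Turnaround (C−A): J1=35  J2=19  J3=22  J4=23  J5=5  J6=6
Turnaround times: J1=35, J2=19, J3=22, J4=23, J5=5, J6=6
Average turnaround = (35+19+22+23+5+6) / 6 = 110/6 = 18.33

18.33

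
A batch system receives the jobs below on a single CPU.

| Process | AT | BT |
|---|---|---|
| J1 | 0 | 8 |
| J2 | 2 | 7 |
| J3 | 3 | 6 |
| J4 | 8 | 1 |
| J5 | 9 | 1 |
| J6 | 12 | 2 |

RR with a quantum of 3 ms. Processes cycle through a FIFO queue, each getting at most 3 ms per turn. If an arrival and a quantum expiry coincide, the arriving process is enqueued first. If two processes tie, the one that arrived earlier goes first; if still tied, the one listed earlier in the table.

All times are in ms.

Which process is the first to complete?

Gantt: | J1 0-3 | J2 3-6 | J3 6-9 | J1 9-12 | J2 12-15 | J4 15-16 | J5 16-17 | J3 17-20 | J6 20-22 | J1 22-24 | J2 24-25 |
Completion: J1=24  J2=25  J3=20  J4=16  J5=17  J6=22
Turnaround (C−A): J1=24  J2=23  J3=17  J4=8  J5=8  J6=10
Finish order: J4 → J5 → J3 → J6 → J1 → J2

J4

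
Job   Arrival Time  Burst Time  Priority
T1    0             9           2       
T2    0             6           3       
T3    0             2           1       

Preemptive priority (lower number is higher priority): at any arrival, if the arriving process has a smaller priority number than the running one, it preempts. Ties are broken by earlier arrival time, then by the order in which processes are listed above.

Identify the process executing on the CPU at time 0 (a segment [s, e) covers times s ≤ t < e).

Schedule: | T3 0-2 | T1 2-11 | T2 11-17 |
Completion: T1=11  T2=17  T3=2
Turnaround (C−A): T1=11  T2=17  T3=2

T3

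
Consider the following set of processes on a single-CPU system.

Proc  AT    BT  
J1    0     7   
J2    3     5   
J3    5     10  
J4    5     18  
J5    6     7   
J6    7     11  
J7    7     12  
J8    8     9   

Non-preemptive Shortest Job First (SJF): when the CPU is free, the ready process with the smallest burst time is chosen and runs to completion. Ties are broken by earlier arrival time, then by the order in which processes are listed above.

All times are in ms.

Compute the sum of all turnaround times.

252

Gantt: | J1 0-7 | J2 7-12 | J5 12-19 | J8 19-28 | J3 28-38 | J6 38-49 | J7 49-61 | J4 61-79 |
Completion: J1=7  J2=12  J3=38  J4=79  J5=19  J6=49  J7=61  J8=28
Turnaround = completion − arrival: J1=7, J2=9, J3=33, J4=74, J5=13, J6=42, J7=54, J8=20
Total turnaround = 7 + 9 + 33 + 74 + 13 + 42 + 54 + 20 = 252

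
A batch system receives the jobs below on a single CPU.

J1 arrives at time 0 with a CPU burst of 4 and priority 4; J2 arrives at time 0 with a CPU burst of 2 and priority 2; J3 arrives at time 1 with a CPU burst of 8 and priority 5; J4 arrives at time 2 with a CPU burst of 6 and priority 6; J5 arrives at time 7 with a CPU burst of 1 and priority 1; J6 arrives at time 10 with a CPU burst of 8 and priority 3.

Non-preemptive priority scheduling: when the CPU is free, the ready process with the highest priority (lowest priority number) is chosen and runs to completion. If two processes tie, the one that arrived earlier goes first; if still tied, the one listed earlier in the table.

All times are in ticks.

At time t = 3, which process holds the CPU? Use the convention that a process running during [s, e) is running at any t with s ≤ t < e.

Schedule: | J2 0-2 | J1 2-6 | J3 6-14 | J5 14-15 | J6 15-23 | J4 23-29 |
Completion: J1=6  J2=2  J3=14  J4=29  J5=15  J6=23
Turnaround (C−A): J1=6  J2=2  J3=13  J4=27  J5=8  J6=13

J1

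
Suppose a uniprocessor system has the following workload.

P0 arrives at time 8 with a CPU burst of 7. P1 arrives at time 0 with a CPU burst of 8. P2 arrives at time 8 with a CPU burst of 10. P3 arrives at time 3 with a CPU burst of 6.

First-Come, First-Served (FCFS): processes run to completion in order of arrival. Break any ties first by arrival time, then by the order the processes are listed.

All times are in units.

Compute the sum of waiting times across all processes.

Gantt: | P1 0-8 | P3 8-14 | P0 14-21 | P2 21-31 |
Completion: P0=21  P1=8  P2=31  P3=14
Turnaround (C−A): P0=13  P1=8  P2=23  P3=11
Waiting = turnaround − burst: P0=6, P1=0, P2=13, P3=5
Total waiting = 6 + 0 + 13 + 5 = 24

24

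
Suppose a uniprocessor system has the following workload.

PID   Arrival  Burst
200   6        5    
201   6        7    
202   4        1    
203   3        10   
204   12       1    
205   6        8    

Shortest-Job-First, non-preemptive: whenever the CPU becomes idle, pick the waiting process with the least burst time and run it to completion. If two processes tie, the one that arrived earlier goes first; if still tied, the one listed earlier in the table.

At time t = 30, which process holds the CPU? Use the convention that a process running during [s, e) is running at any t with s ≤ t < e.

Gantt: | idle 0-3 | 203 3-13 | 202 13-14 | 204 14-15 | 200 15-20 | 201 20-27 | 205 27-35 |
Completion: 200=20  201=27  202=14  203=13  204=15  205=35

205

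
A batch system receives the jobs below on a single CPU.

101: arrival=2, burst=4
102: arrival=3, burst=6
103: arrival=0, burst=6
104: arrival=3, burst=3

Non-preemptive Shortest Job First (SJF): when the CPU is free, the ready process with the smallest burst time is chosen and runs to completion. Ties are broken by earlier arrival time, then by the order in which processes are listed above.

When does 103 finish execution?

Schedule: | 103 0-6 | 104 6-9 | 101 9-13 | 102 13-19 |
Completion: 101=13  102=19  103=6  104=9
Turnaround (C−A): 101=11  102=16  103=6  104=6

6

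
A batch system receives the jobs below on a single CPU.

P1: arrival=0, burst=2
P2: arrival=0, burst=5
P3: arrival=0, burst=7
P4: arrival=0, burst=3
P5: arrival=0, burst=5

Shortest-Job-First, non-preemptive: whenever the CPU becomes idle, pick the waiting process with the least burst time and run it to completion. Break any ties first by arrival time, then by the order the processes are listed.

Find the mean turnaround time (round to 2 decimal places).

Schedule: | P1 0-2 | P4 2-5 | P2 5-10 | P5 10-15 | P3 15-22 |
Completion: P1=2  P2=10  P3=22  P4=5  P5=15
Turnaround times: P1=2, P2=10, P3=22, P4=5, P5=15
Average turnaround = (2+10+22+5+15) / 5 = 54/5 = 10.80

10.80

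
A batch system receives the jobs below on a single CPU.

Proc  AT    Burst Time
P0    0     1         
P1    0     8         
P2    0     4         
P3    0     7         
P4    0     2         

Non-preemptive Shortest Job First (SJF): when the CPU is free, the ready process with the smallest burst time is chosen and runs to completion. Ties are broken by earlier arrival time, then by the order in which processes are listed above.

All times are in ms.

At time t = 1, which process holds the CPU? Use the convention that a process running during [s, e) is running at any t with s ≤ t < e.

Timeline: | P0 0-1 | P4 1-3 | P2 3-7 | P3 7-14 | P1 14-22 |
Completion: P0=1  P1=22  P2=7  P3=14  P4=3

P4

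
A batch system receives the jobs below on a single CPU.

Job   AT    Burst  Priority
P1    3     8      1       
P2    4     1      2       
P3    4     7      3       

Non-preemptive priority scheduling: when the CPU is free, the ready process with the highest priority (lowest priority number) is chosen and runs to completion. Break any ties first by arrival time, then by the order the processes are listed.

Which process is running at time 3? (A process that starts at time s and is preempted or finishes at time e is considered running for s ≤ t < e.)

P1

Gantt: | idle 0-3 | P1 3-11 | P2 11-12 | P3 12-19 |
Completion: P1=11  P2=12  P3=19
Turnaround (C−A): P1=8  P2=8  P3=15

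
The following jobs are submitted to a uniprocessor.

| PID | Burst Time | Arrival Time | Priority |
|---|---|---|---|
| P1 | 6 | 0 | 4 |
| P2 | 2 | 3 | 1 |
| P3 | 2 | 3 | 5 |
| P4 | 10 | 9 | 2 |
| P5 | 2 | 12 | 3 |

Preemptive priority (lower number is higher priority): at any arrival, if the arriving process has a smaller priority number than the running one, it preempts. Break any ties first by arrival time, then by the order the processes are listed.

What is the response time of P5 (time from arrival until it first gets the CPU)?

7

Schedule: | P1 0-3 | P2 3-5 | P1 5-8 | P3 8-9 | P4 9-19 | P5 19-21 | P3 21-22 |
Completion: P1=8  P2=5  P3=22  P4=19  P5=21
Turnaround (C−A): P1=8  P2=2  P3=19  P4=10  P5=9
Response(P5) = first start − arrival = 19 − 12 = 7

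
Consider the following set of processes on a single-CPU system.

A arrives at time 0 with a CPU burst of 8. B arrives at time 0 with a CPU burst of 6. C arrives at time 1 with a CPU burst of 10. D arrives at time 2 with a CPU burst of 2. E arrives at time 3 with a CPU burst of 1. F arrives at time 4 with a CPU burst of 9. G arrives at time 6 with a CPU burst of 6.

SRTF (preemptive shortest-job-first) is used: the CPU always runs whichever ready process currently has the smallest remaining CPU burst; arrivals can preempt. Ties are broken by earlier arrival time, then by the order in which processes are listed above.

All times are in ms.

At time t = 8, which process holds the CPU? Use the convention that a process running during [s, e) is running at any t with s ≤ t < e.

B

Timeline: | B 0-2 | D 2-4 | E 4-5 | B 5-9 | G 9-15 | A 15-23 | F 23-32 | C 32-42 |
Completion: A=23  B=9  C=42  D=4  E=5  F=32  G=15
Turnaround (C−A): A=23  B=9  C=41  D=2  E=2  F=28  G=9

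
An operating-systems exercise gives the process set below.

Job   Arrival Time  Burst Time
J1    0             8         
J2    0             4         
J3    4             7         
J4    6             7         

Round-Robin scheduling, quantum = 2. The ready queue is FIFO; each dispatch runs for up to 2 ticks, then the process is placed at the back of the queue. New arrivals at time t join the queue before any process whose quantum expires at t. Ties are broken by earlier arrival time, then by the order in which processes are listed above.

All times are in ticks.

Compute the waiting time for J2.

6

Schedule: | J1 0-2 | J2 2-4 | J1 4-6 | J3 6-8 | J2 8-10 | J4 10-12 | J1 12-14 | J3 14-16 | J4 16-18 | J1 18-20 | J3 20-22 | J4 22-24 | J3 24-25 | J4 25-26 |
Completion: J1=20  J2=10  J3=25  J4=26
Waiting(J2) = turnaround − burst = 10 − 4 = 6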